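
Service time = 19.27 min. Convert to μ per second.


μ = 1/(service time) in consistent units.
1 second = 0.0166667 min, so μ = 0.0166667/19.27 = 0.0008649 per second

Final: 0.0008649 /sec


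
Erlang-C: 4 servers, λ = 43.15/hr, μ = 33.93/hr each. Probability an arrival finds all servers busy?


a = λ/μ = 1.2717; ρ = a/4 = 0.3179
P₀ = 0.279097 (from M/M/c formula)
C(c,a) = [a^c/(c!(1−ρ))]·P₀ = [2.61570/(24·0.6821)]·0.279097
= 0.15979·0.279097 = 0.044597

Final: 0.044597


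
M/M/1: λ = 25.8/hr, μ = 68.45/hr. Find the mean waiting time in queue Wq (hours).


ρ = 25.8/68.45 = 0.3769
Wq = ρ/(μ−λ) = 0.3769/(68.45 − 25.8) = 0.3769/42.65 = 0.008837 hr

Final: 0.008837 hr


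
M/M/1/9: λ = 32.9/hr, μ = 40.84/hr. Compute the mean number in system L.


ρ = 32.9/40.84 = 0.8056
L = ρ[1 − (K+1)ρ^K + Kρ^(K+1)] / [(1−ρ)(1−ρ^(K+1))]
Numerator: 0.8056·(1 − 10·0.142887 + 9·0.115107) = 0.489067
Denominator: (0.1944)·(0.884893) = 0.172038
L = 0.489067/0.172038 = 2.8428

Final: 2.8428


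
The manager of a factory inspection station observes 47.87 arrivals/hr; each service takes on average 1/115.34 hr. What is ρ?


ρ = λ/μ = 47.87/115.34 = 0.4150

Final: 0.4150


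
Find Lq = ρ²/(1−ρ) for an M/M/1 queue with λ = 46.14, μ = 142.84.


ρ = 46.14/142.84 = 0.3230
Lq = ρ²/(1−ρ) = 0.1043/0.6770 = 0.1541

Final: 0.1541


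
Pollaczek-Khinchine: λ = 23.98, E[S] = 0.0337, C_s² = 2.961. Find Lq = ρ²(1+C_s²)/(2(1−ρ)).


ρ = λ·E[S] = 23.98·0.0337 = 0.8081
Lq = ρ²(1+C_s²)/(2(1−ρ)) = 0.6531·(1+2.961)/(2·0.1919)
= 0.6531·3.9610/0.3837 = 6.74088

Final: 6.74088


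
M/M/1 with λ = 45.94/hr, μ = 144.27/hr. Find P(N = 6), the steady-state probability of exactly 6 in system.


ρ = 45.94/144.27 = 0.3184
P_n = (1−ρ)·ρ^n = (1 − 0.3184)·0.3184^6 = 0.6816·0.001043 = 0.0007106

Final: 0.0007106


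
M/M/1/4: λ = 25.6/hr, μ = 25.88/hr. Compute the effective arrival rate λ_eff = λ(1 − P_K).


ρ = 0.9892; P_K = (1−ρ)ρ^4/(1−ρ^5) = 0.195673
λ_eff = λ(1 − P_K) = 25.6·(1 − 0.195673) = 25.6·0.804327 = 20.5908 /hr

Final: 20.5908 /hr


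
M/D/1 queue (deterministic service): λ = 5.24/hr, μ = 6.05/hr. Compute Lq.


ρ = 5.24/6.05 = 0.8661
M/D/1: Lq = ρ²/(2(1−ρ)) = 0.7502/(2·0.1339) = 2.80151

Final: 2.80151


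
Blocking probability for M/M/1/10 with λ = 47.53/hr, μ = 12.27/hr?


ρ = λ/μ = 47.53/12.27 = 3.8737
P_K = (1−ρ)ρ^K/(1−ρ^(K+1)) = (-2.8737·760733.454835)/(1 − 2946834.646153)
= -2186101.191319/-2946833.646153 = 0.741848

Final: 0.741848


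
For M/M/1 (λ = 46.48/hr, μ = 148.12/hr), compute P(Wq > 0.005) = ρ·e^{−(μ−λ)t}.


ρ = 46.48/148.12 = 0.3138
P(Wq > t) = ρ·e^{−(μ−λ)t} = 0.3138·e^{−0.5082}
= 0.3138·0.601577 = 0.188775

Final: 0.188775


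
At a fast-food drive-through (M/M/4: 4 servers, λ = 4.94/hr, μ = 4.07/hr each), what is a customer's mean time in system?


a = 1.2138; ρ = 0.3034; P₀ = 0.296015
Lq = P₀·a^c·ρ/(c!(1−ρ)²) = 0.01674
Wq = Lq/λ = 0.01674/4.94 = 0.003389 hr
W = Wq + 1/μ = 0.003389 + 0.24570 = 0.24909 hr

Final: 0.24909 hr


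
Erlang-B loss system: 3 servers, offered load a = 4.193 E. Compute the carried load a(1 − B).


B(3,4.193) = 0.467696 (Erlang-B)
Carried load = a(1 − B) = 4.193·(1 − 0.467696) = 4.193·0.532304 = 2.2320 E

Final: 2.2320 Erlangs


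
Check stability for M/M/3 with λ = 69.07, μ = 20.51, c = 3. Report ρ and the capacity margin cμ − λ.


Total capacity cμ = 3·20.51 = 61.53/hr
ρ = λ/(cμ) = 69.07/61.53 = 1.1225
Stable ⇔ ρ < 1: NO
Spare capacity = cμ − λ = 61.53 − 69.07 = -7.54/hr

Final: ρ = 1.1225; unstable; margin = -7.54/hr


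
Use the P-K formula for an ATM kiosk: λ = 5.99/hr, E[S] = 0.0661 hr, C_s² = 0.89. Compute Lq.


ρ = λ·E[S] = 5.99·0.0661 = 0.3959
Lq = ρ²(1+C_s²)/(2(1−ρ)) = 0.1568·(1+0.89)/(2·0.6041)
= 0.1568·1.8900/1.2081 = 0.24525

Final: 0.24525


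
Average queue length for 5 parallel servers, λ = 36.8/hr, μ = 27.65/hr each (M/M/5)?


a = λ/μ = 1.3309; ρ = a/5 = 0.2662
P₀ = 0.264014
Lq = P₀·a^c·ρ / (c!·(1−ρ)²) = 0.264014·4.17603·0.2662/(120·0.53849)
= 0.004542

Final: 0.004542


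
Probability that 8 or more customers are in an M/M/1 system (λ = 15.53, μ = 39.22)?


ρ = 15.53/39.22 = 0.3960
P(N ≥ n) = ρ^n = 0.3960^8 = 0.0006044

Final: 0.0006044


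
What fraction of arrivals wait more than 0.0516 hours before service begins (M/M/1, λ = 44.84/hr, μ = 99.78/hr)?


ρ = 44.84/99.78 = 0.4494
P(Wq > t) = ρ·e^{−(μ−λ)t} = 0.4494·e^{−2.8349}
= 0.4494·0.058724 = 0.026390

Final: 0.026390


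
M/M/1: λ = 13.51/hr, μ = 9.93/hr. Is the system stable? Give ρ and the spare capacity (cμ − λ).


Total capacity cμ = 1·9.93 = 9.93/hr
ρ = λ/(cμ) = 13.51/9.93 = 1.3605
Stable ⇔ ρ < 1: NO
Spare capacity = cμ − λ = 9.93 − 13.51 = -3.58/hr

Final: ρ = 1.3605; unstable; margin = -3.58/hr


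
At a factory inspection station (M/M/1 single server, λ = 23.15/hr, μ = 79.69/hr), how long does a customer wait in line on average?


ρ = 23.15/79.69 = 0.2905
Wq = ρ/(μ−λ) = 0.2905/(79.69 − 23.15) = 0.2905/56.54 = 0.005138 hr

Final: 0.005138 hr


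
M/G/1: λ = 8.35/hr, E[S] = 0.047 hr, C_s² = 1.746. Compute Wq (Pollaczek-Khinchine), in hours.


ρ = λ·E[S] = 8.35·0.047 = 0.3924
E[S²] = E[S]²(1+C_s²) = 0.047²·(1+1.746) = 0.006066
Wq = λ·E[S²]/(2(1−ρ)) = 8.35·0.006066/(2·0.6076) = 0.04168 hr

Final: 0.04168 hr


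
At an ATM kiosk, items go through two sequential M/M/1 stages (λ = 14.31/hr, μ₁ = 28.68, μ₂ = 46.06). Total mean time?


Each node sees arrival rate λ = 14.31/hr (tandem ⇒ throughput preserved).
W₁ = 1/(μ₁−λ) = 1/(28.68−14.31) = 0.06959 hr
W₂ = 1/(μ₂−λ) = 1/(46.06−14.31) = 0.03150 hr
W_total = W₁ + W₂ = 0.06959 + 0.03150 = 0.10109 hr

Final: 0.10109 hr


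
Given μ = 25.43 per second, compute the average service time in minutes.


Mean service time = 1/μ = 1/25.43 second = 0.03932 second
In minutes: 0.03932 × 0.0166667 = 0.0006554 min

Final: 0.0006554 min


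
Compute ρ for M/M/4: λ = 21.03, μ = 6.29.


ρ = λ/(cμ) = 21.03/(4·6.29) = 21.03/25.16 = 0.8359

Final: 0.8359


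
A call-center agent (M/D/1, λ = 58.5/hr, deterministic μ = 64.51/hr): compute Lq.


ρ = 58.5/64.51 = 0.9068
M/D/1: Lq = ρ²/(2(1−ρ)) = 0.8224/(2·0.09316) = 4.41347

Final: 4.41347


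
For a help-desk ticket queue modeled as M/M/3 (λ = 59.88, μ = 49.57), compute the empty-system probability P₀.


a = λ/μ = 59.88/49.57 = 1.2080; ρ = a/c = 0.4027
Σ_{k=0}^{2} a^k/k! (terms k=0..2) = 1.00000 + 1.20799 + 0.72962 = 2.93761
Tail: a^3/(3!(1−ρ)) = 1.76274/(6·0.5973) = 0.49183
P₀ = 1/(2.93761 + 0.49183) = 1/3.42944 = 0.291593

Final: 0.291593


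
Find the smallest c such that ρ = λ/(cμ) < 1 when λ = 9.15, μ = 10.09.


Stability requires cμ > λ ⇔ c > λ/μ.
λ/μ = 9.15/10.09 = 0.9068
Minimum integer c = ⌊0.9068⌋ + 1 = 1
Check: 1·10.09 = 10.09 > 9.15, while 0·10.09 = 0.00 ≤ 9.15

Final: 1 servers


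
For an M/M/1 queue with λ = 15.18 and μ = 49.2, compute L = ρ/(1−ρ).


ρ = λ/μ = 15.18/49.2 = 0.3085
L = ρ/(1−ρ) = 0.3085/(1 − 0.3085) = 0.3085/0.6915 = 0.4462

Final: 0.4462


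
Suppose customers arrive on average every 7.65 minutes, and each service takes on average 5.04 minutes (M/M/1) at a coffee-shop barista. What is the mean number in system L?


λ = 60/7.65 = 7.8431 /hr
μ = 60/5.04 = 11.9048 /hr
ρ = λ/μ = 7.8431/11.9048 = 0.6588
L = ρ/(1−ρ) = 0.6588/0.3412 = 1.9310

Final: 1.9310


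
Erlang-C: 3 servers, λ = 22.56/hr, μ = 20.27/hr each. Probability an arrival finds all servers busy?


a = λ/μ = 1.1130; ρ = a/3 = 0.3710
P₀ = 0.322827 (from M/M/c formula)
C(c,a) = [a^c/(c!(1−ρ))]·P₀ = [1.37866/(6·0.6290)]·0.322827
= 0.36530·0.322827 = 0.117929

Final: 0.117929


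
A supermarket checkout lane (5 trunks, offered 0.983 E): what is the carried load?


B(5,0.983) = 0.002864 (Erlang-B)
Carried load = a(1 − B) = 0.983·(1 − 0.002864) = 0.983·0.997136 = 0.9802 E

Final: 0.9802 Erlangs


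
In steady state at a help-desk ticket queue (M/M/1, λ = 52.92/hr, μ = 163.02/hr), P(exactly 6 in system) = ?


ρ = 52.92/163.02 = 0.3246
P_n = (1−ρ)·ρ^n = (1 − 0.3246)·0.3246^6 = 0.6754·0.001170 = 0.0007904

Final: 0.0007904


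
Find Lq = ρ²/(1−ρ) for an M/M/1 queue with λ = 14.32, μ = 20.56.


ρ = 14.32/20.56 = 0.6965
Lq = ρ²/(1−ρ) = 0.4851/0.3035 = 1.5984

Final: 1.5984


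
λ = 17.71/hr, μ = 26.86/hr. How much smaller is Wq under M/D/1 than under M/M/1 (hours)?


ρ = 17.71/26.86 = 0.6593
Wq(M/M/1) = ρ/(μ−λ) = 0.6593/9.15 = 0.07206 hr
Wq(M/D/1) = ρ/(2(μ−λ)) = 0.03603 hr
Savings = 0.07206 − 0.03603 = 0.03603 hr

Final: 0.03603 hr


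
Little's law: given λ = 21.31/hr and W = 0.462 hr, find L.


L = λW = 21.31·0.462 = 9.8452

Final: 9.8452


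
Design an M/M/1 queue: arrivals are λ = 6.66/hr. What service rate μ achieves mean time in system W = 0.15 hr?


W = 1/(μ−λ) ⇒ μ − λ = 1/W = 1/0.15 = 6.6667
μ = λ + 1/W = 6.66 + 6.6667 = 13.3267 per hr

Final: 13.3267 /hr


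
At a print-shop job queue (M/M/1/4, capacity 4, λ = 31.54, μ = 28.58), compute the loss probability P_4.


ρ = λ/μ = 31.54/28.58 = 1.1036
P_K = (1−ρ)ρ^K/(1−ρ^(K+1)) = (-0.1036·1.483194)/(1 − 1.636806)
= -0.153613/-0.636806 = 0.241224

Final: 0.241224


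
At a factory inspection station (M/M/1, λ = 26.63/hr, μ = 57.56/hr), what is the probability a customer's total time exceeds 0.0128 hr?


W ~ Exponential(μ−λ) for M/M/1.
μ − λ = 57.56 − 26.63 = 30.9300
P(W > t) = e^{−(μ−λ)t} = e^{−0.3959} = 0.673071

Final: 0.673071


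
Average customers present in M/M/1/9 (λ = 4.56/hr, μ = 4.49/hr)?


ρ = 4.56/4.49 = 1.0156
L = ρ[1 − (K+1)ρ^K + Kρ^(K+1)] / [(1−ρ)(1−ρ^(K+1))]
Numerator: 1.0156·(1 − 10·1.149388 + 9·1.167307) = 0.012070
Denominator: (-0.01559)·(-0.167307) = 0.002608
L = 0.012070/0.002608 = 4.6276

Final: 4.6276


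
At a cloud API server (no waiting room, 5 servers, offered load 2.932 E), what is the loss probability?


B(c,a) = (a^c/c!) / Σ_{k=0}^{c} a^k/k!
a^5/5! = 1.805671
Σ terms (k=0..5): 1.00000 + 2.93200 + 4.29831 + 4.20088 + 3.07925 + 1.80567 = 17.316114
B = 1.805671/17.316114 = 0.104277

Final: 0.104277


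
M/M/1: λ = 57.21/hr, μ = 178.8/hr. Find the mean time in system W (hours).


W = 1/(μ−λ) = 1/(178.8 − 57.21) = 1/121.59 = 0.008224 hr

Final: 0.008224 hr


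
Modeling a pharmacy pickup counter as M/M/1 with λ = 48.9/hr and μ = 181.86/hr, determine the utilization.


ρ = λ/μ = 48.9/181.86 = 0.2689

Final: 0.2689


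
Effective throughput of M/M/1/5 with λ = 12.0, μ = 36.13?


ρ = 0.3321; P_K = (1−ρ)ρ^5/(1−ρ^6) = 0.002703
λ_eff = λ(1 − P_K) = 12.0·(1 − 0.002703) = 12.0·0.997297 = 11.9676 /hr

Final: 11.9676 /hr


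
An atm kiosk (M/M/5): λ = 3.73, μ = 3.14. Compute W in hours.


a = 1.1879; ρ = 0.2376; P₀ = 0.304725
Lq = P₀·a^c·ρ/(c!(1−ρ)²) = 0.002455
Wq = Lq/λ = 0.002455/3.73 = 0.0006582 hr
W = Wq + 1/μ = 0.0006582 + 0.31847 = 0.31913 hr

Final: 0.31913 hr


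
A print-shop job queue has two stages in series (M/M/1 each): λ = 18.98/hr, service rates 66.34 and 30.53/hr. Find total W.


Each node sees arrival rate λ = 18.98/hr (tandem ⇒ throughput preserved).
W₁ = 1/(μ₁−λ) = 1/(66.34−18.98) = 0.02111 hr
W₂ = 1/(μ₂−λ) = 1/(30.53−18.98) = 0.08658 hr
W_total = W₁ + W₂ = 0.02111 + 0.08658 = 0.10769 hr

Final: 0.10769 hr


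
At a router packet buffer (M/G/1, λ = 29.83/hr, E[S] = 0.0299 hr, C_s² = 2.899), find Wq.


ρ = λ·E[S] = 29.83·0.0299 = 0.8919
E[S²] = E[S]²(1+C_s²) = 0.0299²·(1+2.899) = 0.003486
Wq = λ·E[S²]/(2(1−ρ)) = 29.83·0.003486/(2·0.1081) = 0.48102 hr

Final: 0.48102 hr


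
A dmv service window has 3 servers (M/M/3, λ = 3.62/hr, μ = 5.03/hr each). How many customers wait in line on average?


a = λ/μ = 0.7197; ρ = a/3 = 0.2399
P₀ = 0.485346
Lq = P₀·a^c·ρ / (c!·(1−ρ)²) = 0.485346·0.37275·0.2399/(6·0.57776)
= 0.01252

Final: 0.01252


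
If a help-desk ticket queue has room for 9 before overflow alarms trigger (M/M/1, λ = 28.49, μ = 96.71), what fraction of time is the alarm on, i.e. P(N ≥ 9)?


ρ = 28.49/96.71 = 0.2946
P(N ≥ n) = ρ^n = 0.2946^9 = 0.00001671

Final: 0.00001671


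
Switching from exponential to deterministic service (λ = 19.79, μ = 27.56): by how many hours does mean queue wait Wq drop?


ρ = 19.79/27.56 = 0.7181
Wq(M/M/1) = ρ/(μ−λ) = 0.7181/7.77 = 0.09242 hr
Wq(M/D/1) = ρ/(2(μ−λ)) = 0.04621 hr
Savings = 0.09242 − 0.04621 = 0.04621 hr

Final: 0.04621 hr


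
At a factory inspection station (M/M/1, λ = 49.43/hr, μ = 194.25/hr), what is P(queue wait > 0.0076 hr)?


ρ = 49.43/194.25 = 0.2545
P(Wq > t) = ρ·e^{−(μ−λ)t} = 0.2545·e^{−1.1006}
= 0.2545·0.332661 = 0.084651

Final: 0.084651


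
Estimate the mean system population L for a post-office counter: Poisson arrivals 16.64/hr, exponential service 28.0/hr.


ρ = λ/μ = 16.64/28.0 = 0.5943
L = ρ/(1−ρ) = 0.5943/(1 − 0.5943) = 0.5943/0.4057 = 1.4648

Final: 1.4648


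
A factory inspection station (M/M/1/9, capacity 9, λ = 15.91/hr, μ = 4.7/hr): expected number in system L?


ρ = 15.91/4.7 = 3.3851
L = ρ[1 − (K+1)ρ^K + Kρ^(K+1)] / [(1−ρ)(1−ρ^(K+1))]
Numerator: 3.3851·(1 − 10·58364.785720 + 9·197571.008682) = 4043483.241520
Denominator: (-2.3851)·(-197570.008682) = 471225.488793
L = 4043483.241520/471225.488793 = 8.5808

Final: 8.5808


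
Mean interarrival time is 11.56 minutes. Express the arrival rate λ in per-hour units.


λ = 1/(interarrival time) in consistent units.
1 hour = 60 min, so λ = 60/11.56 = 5.1903 per hour

Final: 5.1903 /hr


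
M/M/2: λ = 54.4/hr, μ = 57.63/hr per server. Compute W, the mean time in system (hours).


a = 0.9440; ρ = 0.4720; P₀ = 0.358717
Lq = P₀·a^c·ρ/(c!(1−ρ)²) = 0.27054
Wq = Lq/λ = 0.27054/54.4 = 0.004973 hr
W = Wq + 1/μ = 0.004973 + 0.01735 = 0.02233 hr

Final: 0.02233 hr


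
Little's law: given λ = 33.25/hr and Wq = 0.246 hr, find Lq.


Lq = λWq = 33.25·0.246 = 8.1795

Final: 8.1795


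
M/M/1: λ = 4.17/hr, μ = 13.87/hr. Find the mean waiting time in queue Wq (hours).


ρ = 4.17/13.87 = 0.3006
Wq = ρ/(μ−λ) = 0.3006/(13.87 − 4.17) = 0.3006/9.70 = 0.03099 hr

Final: 0.03099 hr


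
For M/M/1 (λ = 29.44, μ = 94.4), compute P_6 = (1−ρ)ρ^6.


ρ = 29.44/94.4 = 0.3119
P_n = (1−ρ)·ρ^n = (1 − 0.3119)·0.3119^6 = 0.6881·0.0009200 = 0.0006331

Final: 0.0006331


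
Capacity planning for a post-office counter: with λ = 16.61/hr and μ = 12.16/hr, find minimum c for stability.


Stability requires cμ > λ ⇔ c > λ/μ.
λ/μ = 16.61/12.16 = 1.3660
Minimum integer c = ⌊1.3660⌋ + 1 = 2
Check: 2·12.16 = 24.32 > 16.61, while 1·12.16 = 12.16 ≤ 16.61

Final: 2 servers


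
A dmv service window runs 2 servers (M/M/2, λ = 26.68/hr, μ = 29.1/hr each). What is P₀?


a = λ/μ = 26.68/29.1 = 0.9168; ρ = a/c = 0.4584
Σ_{k=0}^{1} a^k/k! (terms k=0..1) = 1.00000 + 0.91684 = 1.91684
Tail: a^2/(2!(1−ρ)) = 0.84059/(2·0.5416) = 0.77605
P₀ = 1/(1.91684 + 0.77605) = 1/2.69289 = 0.371348

Final: 0.371348


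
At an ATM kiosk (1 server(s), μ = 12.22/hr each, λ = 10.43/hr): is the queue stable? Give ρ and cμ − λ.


Total capacity cμ = 1·12.22 = 12.22/hr
ρ = λ/(cμ) = 10.43/12.22 = 0.8535
Stable ⇔ ρ < 1: YES
Spare capacity = cμ − λ = 12.22 − 10.43 = 1.79/hr

Final: ρ = 0.8535; stable; margin = 1.79/hr


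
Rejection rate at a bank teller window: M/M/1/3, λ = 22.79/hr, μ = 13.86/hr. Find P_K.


ρ = λ/μ = 22.79/13.86 = 1.6443
P_K = (1−ρ)ρ^K/(1−ρ^(K+1)) = (-0.6443·4.445732)/(1 − 7.310118)
= -2.864386/-6.310118 = 0.453935

Final: 0.453935


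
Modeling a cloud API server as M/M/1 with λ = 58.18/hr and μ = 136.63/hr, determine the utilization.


ρ = λ/μ = 58.18/136.63 = 0.4258

Final: 0.4258


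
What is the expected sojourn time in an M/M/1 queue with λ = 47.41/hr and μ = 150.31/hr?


W = 1/(μ−λ) = 1/(150.31 − 47.41) = 1/102.90 = 0.009718 hr

Final: 0.009718 hr


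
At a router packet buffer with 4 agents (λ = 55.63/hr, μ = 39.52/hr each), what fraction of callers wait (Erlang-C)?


a = λ/μ = 1.4076; ρ = a/4 = 0.3519
P₀ = 0.242975 (from M/M/c formula)
C(c,a) = [a^c/(c!(1−ρ))]·P₀ = [3.92616/(24·0.6481)]·0.242975
= 0.25242·0.242975 = 0.061332

Final: 0.061332


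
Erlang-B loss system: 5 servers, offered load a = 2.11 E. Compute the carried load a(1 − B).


B(5,2.11) = 0.043155 (Erlang-B)
Carried load = a(1 − B) = 2.11·(1 − 0.043155) = 2.11·0.956845 = 2.0189 E

Final: 2.0189 Erlangs


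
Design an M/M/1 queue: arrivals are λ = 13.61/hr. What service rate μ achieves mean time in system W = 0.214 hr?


W = 1/(μ−λ) ⇒ μ − λ = 1/W = 1/0.214 = 4.6729
μ = λ + 1/W = 13.61 + 4.6729 = 18.2829 per hr

Final: 18.2829 /hr


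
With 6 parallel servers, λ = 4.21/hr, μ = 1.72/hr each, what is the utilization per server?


ρ = λ/(cμ) = 4.21/(6·1.72) = 4.21/10.32 = 0.4079

Final: 0.4079


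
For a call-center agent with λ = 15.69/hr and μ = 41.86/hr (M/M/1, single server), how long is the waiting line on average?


ρ = 15.69/41.86 = 0.3748
Lq = ρ²/(1−ρ) = 0.1405/0.6252 = 0.2247

Final: 0.2247


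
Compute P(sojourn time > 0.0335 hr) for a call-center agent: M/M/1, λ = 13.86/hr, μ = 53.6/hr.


W ~ Exponential(μ−λ) for M/M/1.
μ − λ = 53.6 − 13.86 = 39.7400
P(W > t) = e^{−(μ−λ)t} = e^{−1.3313} = 0.264136

Final: 0.264136


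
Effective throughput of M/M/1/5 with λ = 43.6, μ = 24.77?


ρ = 1.7602; P_K = (1−ρ)ρ^5/(1−ρ^6) = 0.446907
λ_eff = λ(1 − P_K) = 43.6·(1 − 0.446907) = 43.6·0.553093 = 24.1148 /hr

Final: 24.1148 /hr


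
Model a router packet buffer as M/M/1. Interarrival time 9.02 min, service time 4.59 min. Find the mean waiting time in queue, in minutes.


λ = 60/9.02 = 6.6519 /hr
μ = 60/4.59 = 13.0719 /hr
ρ = λ/μ = 6.6519/13.0719 = 0.5089
Wq = ρ/(μ−λ) = 0.5089/(13.0719−6.6519) = 0.07926 hr
In minutes: 0.07926·60 = 4.756 min

Final: 4.756 min


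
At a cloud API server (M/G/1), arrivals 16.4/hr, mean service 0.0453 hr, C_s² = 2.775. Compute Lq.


ρ = λ·E[S] = 16.4·0.0453 = 0.7429
Lq = ρ²(1+C_s²)/(2(1−ρ)) = 0.5519·(1+2.775)/(2·0.2571)
= 0.5519·3.7750/0.5142 = 4.05231

Final: 4.05231


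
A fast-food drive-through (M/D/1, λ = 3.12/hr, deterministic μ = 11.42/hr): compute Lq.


ρ = 3.12/11.42 = 0.2732
M/D/1: Lq = ρ²/(2(1−ρ)) = 0.07464/(2·0.7268) = 0.05135

Final: 0.05135


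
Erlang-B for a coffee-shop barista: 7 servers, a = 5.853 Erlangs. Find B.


B(c,a) = (a^c/c!) / Σ_{k=0}^{c} a^k/k!
a^7/7! = 46.689490
Σ terms (k=0..7): 1.00000 + 5.85300 + 17.12880 + 33.41830 + 48.89932 + 57.24155 + 55.83913 + 46.68949 = 266.069596
B = 46.689490/266.069596 = 0.175478

Final: 0.175478


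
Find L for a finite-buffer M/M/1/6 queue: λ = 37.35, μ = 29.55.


ρ = 37.35/29.55 = 1.2640
L = ρ[1 − (K+1)ρ^K + Kρ^(K+1)] / [(1−ρ)(1−ρ^(K+1))]
Numerator: 1.2640·(1 − 7·4.077545 + 6·5.153851) = 4.272553
Denominator: (-0.2640)·(-4.153851) = 1.096448
L = 4.272553/1.096448 = 3.8967

Final: 3.8967


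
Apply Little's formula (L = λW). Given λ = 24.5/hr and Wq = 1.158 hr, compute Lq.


Lq = λWq = 24.5·1.158 = 28.3710

Final: 28.3710


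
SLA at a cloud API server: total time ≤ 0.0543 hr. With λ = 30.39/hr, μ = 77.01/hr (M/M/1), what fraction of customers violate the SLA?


W ~ Exponential(μ−λ) for M/M/1.
μ − λ = 77.01 − 30.39 = 46.6200
P(W > t) = e^{−(μ−λ)t} = e^{−2.5315} = 0.079542

Final: 0.079542


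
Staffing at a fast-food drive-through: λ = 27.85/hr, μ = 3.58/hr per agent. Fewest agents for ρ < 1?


Stability requires cμ > λ ⇔ c > λ/μ.
λ/μ = 27.85/3.58 = 7.7793
Minimum integer c = ⌊7.7793⌋ + 1 = 8
Check: 8·3.58 = 28.64 > 27.85, while 7·3.58 = 25.06 ≤ 27.85

Final: 8 servers


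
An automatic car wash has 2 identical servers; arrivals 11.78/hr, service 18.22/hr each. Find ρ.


ρ = λ/(cμ) = 11.78/(2·18.22) = 11.78/36.44 = 0.3233

Final: 0.3233


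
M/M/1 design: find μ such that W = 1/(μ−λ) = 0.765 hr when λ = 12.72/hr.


W = 1/(μ−λ) ⇒ μ − λ = 1/W = 1/0.765 = 1.3072
μ = λ + 1/W = 12.72 + 1.3072 = 14.0272 per hr

Final: 14.0272 /hr


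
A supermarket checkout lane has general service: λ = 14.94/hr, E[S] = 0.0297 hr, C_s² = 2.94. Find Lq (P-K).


ρ = λ·E[S] = 14.94·0.0297 = 0.4437
Lq = ρ²(1+C_s²)/(2(1−ρ)) = 0.1969·(1+2.94)/(2·0.5563)
= 0.1969·3.9400/1.1126 = 0.69724

Final: 0.69724


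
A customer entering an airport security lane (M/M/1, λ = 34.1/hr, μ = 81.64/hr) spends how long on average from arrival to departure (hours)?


W = 1/(μ−λ) = 1/(81.64 − 34.1) = 1/47.54 = 0.02103 hr

Final: 0.02103 hr


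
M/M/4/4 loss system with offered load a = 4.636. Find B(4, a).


B(c,a) = (a^c/c!) / Σ_{k=0}^{c} a^k/k!
a^4/4! = 19.246974
Σ terms (k=0..4): 1.00000 + 4.63600 + 10.74625 + 16.60654 + 19.24697 = 52.235758
B = 19.246974/52.235758 = 0.368464

Final: 0.368464


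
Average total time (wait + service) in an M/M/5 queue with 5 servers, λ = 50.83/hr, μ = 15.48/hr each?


a = 3.2836; ρ = 0.6567; P₀ = 0.033687
Lq = P₀·a^c·ρ/(c!(1−ρ)²) = 0.59717
Wq = Lq/λ = 0.59717/50.83 = 0.01175 hr
W = Wq + 1/μ = 0.01175 + 0.06460 = 0.07635 hr

Final: 0.07635 hr


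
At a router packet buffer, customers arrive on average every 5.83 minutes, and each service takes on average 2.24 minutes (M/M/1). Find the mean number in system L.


λ = 60/5.83 = 10.2916 /hr
μ = 60/2.24 = 26.7857 /hr
ρ = λ/μ = 10.2916/26.7857 = 0.3842
L = ρ/(1−ρ) = 0.3842/0.6158 = 0.6240

Final: 0.6240


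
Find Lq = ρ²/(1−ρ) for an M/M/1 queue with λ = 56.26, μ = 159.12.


ρ = 56.26/159.12 = 0.3536
Lq = ρ²/(1−ρ) = 0.1250/0.6464 = 0.1934

Final: 0.1934


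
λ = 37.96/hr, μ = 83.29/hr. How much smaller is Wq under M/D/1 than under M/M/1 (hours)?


ρ = 37.96/83.29 = 0.4558
Wq(M/M/1) = ρ/(μ−λ) = 0.4558/45.33 = 0.01005 hr
Wq(M/D/1) = ρ/(2(μ−λ)) = 0.005027 hr
Savings = 0.01005 − 0.005027 = 0.005027 hr

Final: 0.005027 hr


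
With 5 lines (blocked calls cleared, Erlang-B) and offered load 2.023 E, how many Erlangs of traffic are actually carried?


B(5,2.023) = 0.038006 (Erlang-B)
Carried load = a(1 − B) = 2.023·(1 − 0.038006) = 2.023·0.961994 = 1.9461 E

Final: 1.9461 Erlangs


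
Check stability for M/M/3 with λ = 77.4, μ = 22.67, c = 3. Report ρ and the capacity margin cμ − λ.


Total capacity cμ = 3·22.67 = 68.01/hr
ρ = λ/(cμ) = 77.4/68.01 = 1.1381
Stable ⇔ ρ < 1: NO
Spare capacity = cμ − λ = 68.01 − 77.4 = -9.39/hr

Final: ρ = 1.1381; unstable; margin = -9.39/hr


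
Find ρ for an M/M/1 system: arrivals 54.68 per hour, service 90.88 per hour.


ρ = λ/μ = 54.68/90.88 = 0.6017

Final: 0.6017


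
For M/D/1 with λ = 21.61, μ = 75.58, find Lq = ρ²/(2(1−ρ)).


ρ = 21.61/75.58 = 0.2859
M/D/1: Lq = ρ²/(2(1−ρ)) = 0.08175/(2·0.7141) = 0.05724

Final: 0.05724


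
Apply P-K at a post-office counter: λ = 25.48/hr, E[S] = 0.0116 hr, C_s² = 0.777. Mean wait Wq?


ρ = λ·E[S] = 25.48·0.0116 = 0.2956
E[S²] = E[S]²(1+C_s²) = 0.0116²·(1+0.777) = 0.0002391
Wq = λ·E[S²]/(2(1−ρ)) = 25.48·0.0002391/(2·0.7044) = 0.004324 hr

Final: 0.004324 hr


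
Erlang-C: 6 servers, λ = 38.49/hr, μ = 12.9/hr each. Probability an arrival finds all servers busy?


a = λ/μ = 2.9837; ρ = a/6 = 0.4973
P₀ = 0.049790 (from M/M/c formula)
C(c,a) = [a^c/(c!(1−ρ))]·P₀ = [705.58478/(720·0.5027)]·0.049790
= 1.94938·0.049790 = 0.097059

Final: 0.097059


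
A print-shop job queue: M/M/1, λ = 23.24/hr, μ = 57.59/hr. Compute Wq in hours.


ρ = 23.24/57.59 = 0.4035
Wq = ρ/(μ−λ) = 0.4035/(57.59 − 23.24) = 0.4035/34.35 = 0.01175 hr

Final: 0.01175 hr


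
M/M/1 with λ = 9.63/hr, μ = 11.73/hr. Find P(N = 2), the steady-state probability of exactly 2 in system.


ρ = 9.63/11.73 = 0.8210
P_n = (1−ρ)·ρ^n = (1 − 0.8210)·0.8210^2 = 0.1790·0.673995 = 0.120664

Final: 0.120664


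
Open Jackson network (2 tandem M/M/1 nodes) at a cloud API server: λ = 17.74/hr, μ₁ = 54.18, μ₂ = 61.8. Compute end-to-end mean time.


Each node sees arrival rate λ = 17.74/hr (tandem ⇒ throughput preserved).
W₁ = 1/(μ₁−λ) = 1/(54.18−17.74) = 0.02744 hr
W₂ = 1/(μ₂−λ) = 1/(61.8−17.74) = 0.02270 hr
W_total = W₁ + W₂ = 0.02744 + 0.02270 = 0.05014 hr

Final: 0.05014 hr


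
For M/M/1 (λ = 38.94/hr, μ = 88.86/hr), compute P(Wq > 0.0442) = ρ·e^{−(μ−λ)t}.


ρ = 38.94/88.86 = 0.4382
P(Wq > t) = ρ·e^{−(μ−λ)t} = 0.4382·e^{−2.2065}
= 0.4382·0.110089 = 0.048243

Final: 0.048243


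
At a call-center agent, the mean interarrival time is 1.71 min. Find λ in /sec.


λ = 1/(interarrival time) in consistent units.
1 second = 0.0166667 min, so λ = 0.0166667/1.71 = 0.009747 per second

Final: 0.009747 /sec


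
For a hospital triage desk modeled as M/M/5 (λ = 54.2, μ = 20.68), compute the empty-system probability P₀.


a = λ/μ = 54.2/20.68 = 2.6209; ρ = a/c = 0.5242
Σ_{k=0}^{4} a^k/k! (terms k=0..4) = 1.00000 + 2.62089 + 3.43453 + 3.00051 + 1.96600 = 12.02193
Tail: a^5/(5!(1−ρ)) = 123.66413/(120·0.4758) = 2.16580
P₀ = 1/(12.02193 + 2.16580) = 1/14.18773 = 0.070483

Final: 0.070483


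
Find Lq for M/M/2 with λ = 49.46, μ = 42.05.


a = λ/μ = 1.1762; ρ = a/2 = 0.5881
P₀ = 0.259359
Lq = P₀·a^c·ρ / (c!·(1−ρ)²) = 0.259359·1.38349·0.5881/(2·0.16965)
= 0.62193

Final: 0.62193


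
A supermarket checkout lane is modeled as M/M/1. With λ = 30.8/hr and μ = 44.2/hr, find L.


ρ = λ/μ = 30.8/44.2 = 0.6968
L = ρ/(1−ρ) = 0.6968/(1 − 0.6968) = 0.6968/0.3032 = 2.2985

Final: 2.2985


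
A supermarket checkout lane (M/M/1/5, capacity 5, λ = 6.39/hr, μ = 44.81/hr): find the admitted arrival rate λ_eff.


ρ = 0.1426; P_K = (1−ρ)ρ^5/(1−ρ^6) = 0.00005056
λ_eff = λ(1 − P_K) = 6.39·(1 − 0.00005056) = 6.39·0.999949 = 6.3897 /hr

Final: 6.3897 /hr


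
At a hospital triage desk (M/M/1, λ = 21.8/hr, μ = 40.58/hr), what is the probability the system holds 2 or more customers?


ρ = 21.8/40.58 = 0.5372
P(N ≥ n) = ρ^n = 0.5372^2 = 0.288595

Final: 0.288595


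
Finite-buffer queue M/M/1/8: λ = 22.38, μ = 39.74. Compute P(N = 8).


ρ = λ/μ = 22.38/39.74 = 0.5632
P_K = (1−ρ)ρ^K/(1−ρ^(K+1)) = (0.4368·0.010117)/(1 − 0.005698)
= 0.004420/0.994302 = 0.004445

Final: 0.004445


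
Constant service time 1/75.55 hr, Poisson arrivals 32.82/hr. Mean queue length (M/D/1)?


ρ = 32.82/75.55 = 0.4344
M/D/1: Lq = ρ²/(2(1−ρ)) = 0.1887/(2·0.5656) = 0.16683

Final: 0.16683


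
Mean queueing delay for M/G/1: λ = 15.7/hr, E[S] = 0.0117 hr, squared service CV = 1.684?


ρ = λ·E[S] = 15.7·0.0117 = 0.1837
E[S²] = E[S]²(1+C_s²) = 0.0117²·(1+1.684) = 0.0003674
Wq = λ·E[S²]/(2(1−ρ)) = 15.7·0.0003674/(2·0.8163) = 0.003533 hr

Final: 0.003533 hr


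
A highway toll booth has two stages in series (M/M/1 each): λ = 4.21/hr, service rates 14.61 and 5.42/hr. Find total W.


Each node sees arrival rate λ = 4.21/hr (tandem ⇒ throughput preserved).
W₁ = 1/(μ₁−λ) = 1/(14.61−4.21) = 0.09615 hr
W₂ = 1/(μ₂−λ) = 1/(5.42−4.21) = 0.82645 hr
W_total = W₁ + W₂ = 0.09615 + 0.82645 = 0.92260 hr

Final: 0.92260 hr


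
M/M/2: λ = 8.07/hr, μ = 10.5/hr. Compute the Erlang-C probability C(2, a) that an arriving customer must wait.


a = λ/μ = 0.7686; ρ = a/2 = 0.3843
P₀ = 0.444788 (from M/M/c formula)
C(c,a) = [a^c/(c!(1−ρ))]·P₀ = [0.59070/(2·0.6157)]·0.444788
= 0.47969·0.444788 = 0.213360

Final: 0.213360


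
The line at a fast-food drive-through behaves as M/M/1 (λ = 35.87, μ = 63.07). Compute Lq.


ρ = 35.87/63.07 = 0.5687
Lq = ρ²/(1−ρ) = 0.3235/0.4313 = 0.7500

Final: 0.7500


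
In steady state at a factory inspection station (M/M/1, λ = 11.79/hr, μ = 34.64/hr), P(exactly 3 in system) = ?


ρ = 11.79/34.64 = 0.3404
P_n = (1−ρ)·ρ^n = (1 − 0.3404)·0.3404^3 = 0.6596·0.039428 = 0.026009

Final: 0.026009


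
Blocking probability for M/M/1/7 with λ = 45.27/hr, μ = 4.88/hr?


ρ = λ/μ = 45.27/4.88 = 9.2766
P_K = (1−ρ)ρ^K/(1−ρ^(K+1)) = (-8.2766·5912003.839665)/(1 − 54843527.422466)
= -48931523.582801/-54843526.422466 = 0.892202

Final: 0.892202


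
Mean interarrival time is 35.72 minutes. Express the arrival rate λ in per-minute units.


λ = 1/(interarrival time) in consistent units.
1 minute = 1 min, so λ = 1/35.72 = 0.02800 per minute

Final: 0.02800 /min


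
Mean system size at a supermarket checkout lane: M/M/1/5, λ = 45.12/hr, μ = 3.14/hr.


ρ = 45.12/3.14 = 14.3694
L = ρ[1 − (K+1)ρ^K + Kρ^(K+1)] / [(1−ρ)(1−ρ^(K+1))]
Numerator: 14.3694·(1 − 6·612628.525138 + 5·8803120.717906) = 579660281.768836
Denominator: (-13.3694)·(-8803119.717906) = 117692664.254036
L = 579660281.768836/117692664.254036 = 4.9252

Final: 4.9252


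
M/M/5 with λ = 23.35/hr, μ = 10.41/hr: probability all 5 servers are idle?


a = λ/μ = 23.35/10.41 = 2.2430; ρ = a/c = 0.4486
Σ_{k=0}^{4} a^k/k! (terms k=0..4) = 1.00000 + 2.24304 + 2.51560 + 1.88086 + 1.05471 = 8.69421
Tail: a^5/(5!(1−ρ)) = 56.77809/(120·0.5514) = 0.85810
P₀ = 1/(8.69421 + 0.85810) = 1/9.55231 = 0.104687

Final: 0.104687


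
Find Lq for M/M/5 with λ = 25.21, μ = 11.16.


a = λ/μ = 2.2590; ρ = a/5 = 0.4518
P₀ = 0.102978
Lq = P₀·a^c·ρ / (c!·(1−ρ)²) = 0.102978·58.82247·0.4518/(120·0.30053)
= 0.07589

Final: 0.07589


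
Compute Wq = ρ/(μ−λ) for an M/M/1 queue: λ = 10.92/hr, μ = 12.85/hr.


ρ = 10.92/12.85 = 0.8498
Wq = ρ/(μ−λ) = 0.8498/(12.85 − 10.92) = 0.8498/1.93 = 0.4403 hr

Final: 0.4403 hr


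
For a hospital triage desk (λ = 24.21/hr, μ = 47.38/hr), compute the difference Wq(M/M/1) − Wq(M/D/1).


ρ = 24.21/47.38 = 0.5110
Wq(M/M/1) = ρ/(μ−λ) = 0.5110/23.17 = 0.02205 hr
Wq(M/D/1) = ρ/(2(μ−λ)) = 0.01103 hr
Savings = 0.02205 − 0.01103 = 0.01103 hr

Final: 0.01103 hr


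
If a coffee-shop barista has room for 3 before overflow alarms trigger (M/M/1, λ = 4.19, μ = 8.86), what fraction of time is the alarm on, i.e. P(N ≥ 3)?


ρ = 4.19/8.86 = 0.4729
P(N ≥ n) = ρ^n = 0.4729^3 = 0.105765

Final: 0.105765


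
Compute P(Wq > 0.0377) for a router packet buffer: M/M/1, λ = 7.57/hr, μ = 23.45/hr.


ρ = 7.57/23.45 = 0.3228
P(Wq > t) = ρ·e^{−(μ−λ)t} = 0.3228·e^{−0.5987}
= 0.3228·0.549539 = 0.177399

Final: 0.177399


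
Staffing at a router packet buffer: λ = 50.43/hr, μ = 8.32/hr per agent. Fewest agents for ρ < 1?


Stability requires cμ > λ ⇔ c > λ/μ.
λ/μ = 50.43/8.32 = 6.0613
Minimum integer c = ⌊6.0613⌋ + 1 = 7
Check: 7·8.32 = 58.24 > 50.43, while 6·8.32 = 49.92 ≤ 50.43

Final: 7 servers


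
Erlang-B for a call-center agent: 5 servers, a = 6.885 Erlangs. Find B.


B(c,a) = (a^c/c!) / Σ_{k=0}^{c} a^k/k!
a^5/5! = 128.925397
Σ terms (k=0..5): 1.00000 + 6.88500 + 23.70161 + 54.39520 + 93.62774 + 128.92540 = 308.534949
B = 128.925397/308.534949 = 0.417863

Final: 0.417863


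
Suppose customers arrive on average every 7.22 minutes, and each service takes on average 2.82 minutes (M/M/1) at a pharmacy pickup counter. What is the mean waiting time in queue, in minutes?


λ = 60/7.22 = 8.3102 /hr
μ = 60/2.82 = 21.2766 /hr
ρ = λ/μ = 8.3102/21.2766 = 0.3906
Wq = ρ/(μ−λ) = 0.3906/(21.2766−8.3102) = 0.03012 hr
In minutes: 0.03012·60 = 1.807 min

Final: 1.807 min


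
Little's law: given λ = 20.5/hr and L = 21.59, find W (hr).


W = L/λ = 21.59/20.5 = 1.0532 hr

Final: 1.0532 hr


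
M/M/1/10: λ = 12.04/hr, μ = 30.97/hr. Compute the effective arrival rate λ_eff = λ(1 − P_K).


ρ = 0.3888; P_K = (1−ρ)ρ^10/(1−ρ^11) = 0.00004820
λ_eff = λ(1 − P_K) = 12.04·(1 − 0.00004820) = 12.04·0.999952 = 12.0394 /hr

Final: 12.0394 /hr


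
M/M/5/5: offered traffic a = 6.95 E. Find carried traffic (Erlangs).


B(5,6.95) = 0.421755 (Erlang-B)
Carried load = a(1 − B) = 6.95·(1 − 0.421755) = 6.95·0.578245 = 4.0188 E

Final: 4.0188 Erlangs


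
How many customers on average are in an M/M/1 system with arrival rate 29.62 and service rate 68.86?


ρ = λ/μ = 29.62/68.86 = 0.4301
L = ρ/(1−ρ) = 0.4301/(1 − 0.4301) = 0.4301/0.5699 = 0.7548

Final: 0.7548


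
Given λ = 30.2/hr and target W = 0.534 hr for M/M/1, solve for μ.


W = 1/(μ−λ) ⇒ μ − λ = 1/W = 1/0.534 = 1.8727
μ = λ + 1/W = 30.2 + 1.8727 = 32.0727 per hr

Final: 32.0727 /hr


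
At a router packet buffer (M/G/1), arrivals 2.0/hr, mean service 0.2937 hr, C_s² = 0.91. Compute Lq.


ρ = λ·E[S] = 2.0·0.2937 = 0.5874
Lq = ρ²(1+C_s²)/(2(1−ρ)) = 0.3450·(1+0.91)/(2·0.4126)
= 0.3450·1.9100/0.8252 = 0.79862

Final: 0.79862


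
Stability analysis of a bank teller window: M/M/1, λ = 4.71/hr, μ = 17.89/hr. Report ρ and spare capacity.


Total capacity cμ = 1·17.89 = 17.89/hr
ρ = λ/(cμ) = 4.71/17.89 = 0.2633
Stable ⇔ ρ < 1: YES
Spare capacity = cμ − λ = 17.89 − 4.71 = 13.18/hr

Final: ρ = 0.2633; stable; margin = 13.18/hr


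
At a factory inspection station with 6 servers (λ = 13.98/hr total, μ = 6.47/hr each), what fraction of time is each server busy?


ρ = λ/(cμ) = 13.98/(6·6.47) = 13.98/38.82 = 0.3601

Final: 0.3601


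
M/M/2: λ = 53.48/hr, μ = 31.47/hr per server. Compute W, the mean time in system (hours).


a = 1.6994; ρ = 0.8497; P₀ = 0.081258
Lq = P₀·a^c·ρ/(c!(1−ρ)²) = 4.41325
Wq = Lq/λ = 4.41325/53.48 = 0.08252 hr
W = Wq + 1/μ = 0.08252 + 0.03178 = 0.11430 hr

Final: 0.11430 hr


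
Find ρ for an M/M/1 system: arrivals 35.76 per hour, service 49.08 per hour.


ρ = λ/μ = 35.76/49.08 = 0.7286

Final: 0.7286


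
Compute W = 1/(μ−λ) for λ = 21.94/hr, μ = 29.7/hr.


W = 1/(μ−λ) = 1/(29.7 − 21.94) = 1/7.76 = 0.1289 hr

Final: 0.1289 hr


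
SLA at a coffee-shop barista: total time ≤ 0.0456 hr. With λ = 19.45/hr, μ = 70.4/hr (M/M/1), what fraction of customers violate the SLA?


W ~ Exponential(μ−λ) for M/M/1.
μ − λ = 70.4 − 19.45 = 50.9500
P(W > t) = e^{−(μ−λ)t} = e^{−2.3233} = 0.097948

Final: 0.097948


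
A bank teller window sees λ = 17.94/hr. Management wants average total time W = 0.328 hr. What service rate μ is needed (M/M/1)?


W = 1/(μ−λ) ⇒ μ − λ = 1/W = 1/0.328 = 3.0488
μ = λ + 1/W = 17.94 + 3.0488 = 20.9888 per hr

Final: 20.9888 /hr


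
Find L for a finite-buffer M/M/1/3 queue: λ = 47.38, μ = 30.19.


ρ = 47.38/30.19 = 1.5694
L = ρ[1 − (K+1)ρ^K + Kρ^(K+1)] / [(1−ρ)(1−ρ^(K+1))]
Numerator: 1.5694·(1 − 4·3.865412 + 3·6.066354) = 5.865474
Denominator: (-0.5694)·(-5.066354) = 2.884751
L = 5.865474/2.884751 = 2.0333

Final: 2.0333


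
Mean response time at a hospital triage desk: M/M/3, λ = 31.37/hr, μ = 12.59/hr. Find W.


a = 2.4917; ρ = 0.8306; P₀ = 0.045848
Lq = P₀·a^c·ρ/(c!(1−ρ)²) = 3.41930
Wq = Lq/λ = 3.41930/31.37 = 0.10900 hr
W = Wq + 1/μ = 0.10900 + 0.07943 = 0.18843 hr

Final: 0.18843 hr


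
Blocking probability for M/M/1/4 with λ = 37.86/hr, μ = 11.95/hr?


ρ = λ/μ = 37.86/11.95 = 3.1682
P_K = (1−ρ)ρ^K/(1−ρ^(K+1)) = (-2.1682·100.751337)/(1 − 319.200470)
= -218.449133/-318.200470 = 0.686514

Final: 0.686514


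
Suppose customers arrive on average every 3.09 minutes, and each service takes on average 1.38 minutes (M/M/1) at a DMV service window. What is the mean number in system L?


λ = 60/3.09 = 19.4175 /hr
μ = 60/1.38 = 43.4783 /hr
ρ = λ/μ = 19.4175/43.4783 = 0.4466
L = ρ/(1−ρ) = 0.4466/0.5534 = 0.8070

Final: 0.8070


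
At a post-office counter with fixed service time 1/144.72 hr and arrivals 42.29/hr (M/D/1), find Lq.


ρ = 42.29/144.72 = 0.2922
M/D/1: Lq = ρ²/(2(1−ρ)) = 0.08539/(2·0.7078) = 0.06032

Final: 0.06032


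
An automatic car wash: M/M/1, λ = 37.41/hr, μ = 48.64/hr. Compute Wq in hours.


ρ = 37.41/48.64 = 0.7691
Wq = ρ/(μ−λ) = 0.7691/(48.64 − 37.41) = 0.7691/11.23 = 0.06849 hr

Final: 0.06849 hr


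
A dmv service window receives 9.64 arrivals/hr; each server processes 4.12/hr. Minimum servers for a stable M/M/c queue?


Stability requires cμ > λ ⇔ c > λ/μ.
λ/μ = 9.64/4.12 = 2.3398
Minimum integer c = ⌊2.3398⌋ + 1 = 3
Check: 3·4.12 = 12.36 > 9.64, while 2·4.12 = 8.24 ≤ 9.64

Final: 3 servers


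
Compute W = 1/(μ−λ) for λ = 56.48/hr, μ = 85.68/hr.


W = 1/(μ−λ) = 1/(85.68 − 56.48) = 1/29.20 = 0.03425 hr

Final: 0.03425 hr


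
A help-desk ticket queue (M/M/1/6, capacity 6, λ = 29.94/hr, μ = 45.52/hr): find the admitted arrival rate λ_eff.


ρ = 0.6577; P_K = (1−ρ)ρ^6/(1−ρ^7) = 0.029270
λ_eff = λ(1 − P_K) = 29.94·(1 − 0.029270) = 29.94·0.970730 = 29.0636 /hr

Final: 29.0636 /hr


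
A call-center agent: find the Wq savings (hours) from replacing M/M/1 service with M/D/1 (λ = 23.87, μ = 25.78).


ρ = 23.87/25.78 = 0.9259
Wq(M/M/1) = ρ/(μ−λ) = 0.9259/1.91 = 0.48477 hr
Wq(M/D/1) = ρ/(2(μ−λ)) = 0.24239 hr
Savings = 0.48477 − 0.24239 = 0.24239 hr

Final: 0.24239 hr


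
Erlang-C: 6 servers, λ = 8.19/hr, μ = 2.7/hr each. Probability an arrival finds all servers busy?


a = λ/μ = 3.0333; ρ = a/6 = 0.5056
P₀ = 0.047301 (from M/M/c formula)
C(c,a) = [a^c/(c!(1−ρ))]·P₀ = [778.97017/(720·0.4944)]·0.047301
= 2.18812·0.047301 = 0.103500

Final: 0.103500


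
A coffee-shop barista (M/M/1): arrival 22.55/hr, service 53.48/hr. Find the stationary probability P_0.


ρ = 22.55/53.48 = 0.4217
P_n = (1−ρ)·ρ^n = (1 − 0.4217)·0.4217^0 = 0.5783·1.000000 = 0.578347

Final: 0.578347


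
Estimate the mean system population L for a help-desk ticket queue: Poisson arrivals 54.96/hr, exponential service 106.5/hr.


ρ = λ/μ = 54.96/106.5 = 0.5161
L = ρ/(1−ρ) = 0.5161/(1 − 0.5161) = 0.5161/0.4839 = 1.0664

Final: 1.0664


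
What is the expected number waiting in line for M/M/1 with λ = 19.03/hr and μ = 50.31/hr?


ρ = 19.03/50.31 = 0.3783
Lq = ρ²/(1−ρ) = 0.1431/0.6217 = 0.2301

Final: 0.2301


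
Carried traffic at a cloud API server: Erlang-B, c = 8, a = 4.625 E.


B(8,4.625) = 0.053378 (Erlang-B)
Carried load = a(1 − B) = 4.625·(1 − 0.053378) = 4.625·0.946622 = 4.3781 E

Final: 4.3781 Erlangs


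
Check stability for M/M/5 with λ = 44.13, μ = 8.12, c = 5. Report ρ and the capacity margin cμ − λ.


Total capacity cμ = 5·8.12 = 40.60/hr
ρ = λ/(cμ) = 44.13/40.60 = 1.0869
Stable ⇔ ρ < 1: NO
Spare capacity = cμ − λ = 40.60 − 44.13 = -3.53/hr

Final: ρ = 1.0869; unstable; margin = -3.53/hr


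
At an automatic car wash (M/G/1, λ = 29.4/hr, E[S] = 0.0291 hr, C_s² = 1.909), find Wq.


ρ = λ·E[S] = 29.4·0.0291 = 0.8555
E[S²] = E[S]²(1+C_s²) = 0.0291²·(1+1.909) = 0.002463
Wq = λ·E[S²]/(2(1−ρ)) = 29.4·0.002463/(2·0.1445) = 0.25067 hr

Final: 0.25067 hr


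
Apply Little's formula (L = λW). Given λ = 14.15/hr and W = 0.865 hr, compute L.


L = λW = 14.15·0.865 = 12.2398

Final: 12.2398
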